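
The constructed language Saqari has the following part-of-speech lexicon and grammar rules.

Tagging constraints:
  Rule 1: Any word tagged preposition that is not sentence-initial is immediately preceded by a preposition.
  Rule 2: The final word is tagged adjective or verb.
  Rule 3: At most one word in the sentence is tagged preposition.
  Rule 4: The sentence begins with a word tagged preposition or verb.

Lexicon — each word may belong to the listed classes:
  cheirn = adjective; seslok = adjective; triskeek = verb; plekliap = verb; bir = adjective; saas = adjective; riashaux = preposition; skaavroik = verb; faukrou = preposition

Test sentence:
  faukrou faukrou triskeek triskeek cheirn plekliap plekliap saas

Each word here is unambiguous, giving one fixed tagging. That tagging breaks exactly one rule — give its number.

Fixed tagging: preposition preposition verb verb adjective verb verb adjective.
Rule check: R1 ok, R2 ok, R3 fails, R4 ok.
Only rule 3 fails.

3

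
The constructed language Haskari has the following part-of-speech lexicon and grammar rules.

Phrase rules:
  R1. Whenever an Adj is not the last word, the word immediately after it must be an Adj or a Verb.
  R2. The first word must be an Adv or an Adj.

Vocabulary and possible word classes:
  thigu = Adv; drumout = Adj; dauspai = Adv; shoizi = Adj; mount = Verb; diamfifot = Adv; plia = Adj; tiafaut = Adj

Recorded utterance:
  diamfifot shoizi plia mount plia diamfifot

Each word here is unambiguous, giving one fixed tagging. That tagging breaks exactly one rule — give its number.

1

Fixed tagging: Adv Adj Adj Verb Adj Adv.
Applying the rules: R1 violated, R2 holds.
Only rule 1 fails.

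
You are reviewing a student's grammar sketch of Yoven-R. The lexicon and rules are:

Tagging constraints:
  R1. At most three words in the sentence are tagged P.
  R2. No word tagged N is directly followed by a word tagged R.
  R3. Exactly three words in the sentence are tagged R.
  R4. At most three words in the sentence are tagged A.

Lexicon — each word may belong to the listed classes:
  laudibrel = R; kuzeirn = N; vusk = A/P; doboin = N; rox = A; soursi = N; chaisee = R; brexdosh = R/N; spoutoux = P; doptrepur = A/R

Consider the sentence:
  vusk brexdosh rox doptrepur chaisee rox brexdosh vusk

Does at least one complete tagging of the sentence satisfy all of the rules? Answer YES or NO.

YES

Candidates per position — 1:vusk {A,P}; 2:brexdosh {R,N}; 3:rox {A}; 4:doptrepur {A,R}; 5:chaisee {R}; 6:rox {A}; 7:brexdosh {R,N}; 8:vusk {A,P}.
One satisfying assignment: P R A R R A N A.
Checking: rule 1 ok; rule 2 ok; rule 3 ok; rule 4 ok.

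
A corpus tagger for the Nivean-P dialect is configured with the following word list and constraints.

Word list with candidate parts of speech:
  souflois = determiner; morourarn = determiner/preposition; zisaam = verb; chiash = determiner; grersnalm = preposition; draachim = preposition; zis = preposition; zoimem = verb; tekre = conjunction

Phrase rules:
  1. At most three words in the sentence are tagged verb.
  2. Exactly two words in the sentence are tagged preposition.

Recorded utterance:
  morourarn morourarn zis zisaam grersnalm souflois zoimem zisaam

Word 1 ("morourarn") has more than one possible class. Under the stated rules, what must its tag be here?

determiner

Candidates per position — 1:morourarn {determiner,preposition}; 2:morourarn {determiner,preposition}; 3:zis {preposition}; 4:zisaam {verb}; 5:grersnalm {preposition}; 6:souflois {determiner}; 7:zoimem {verb}; 8:zisaam {verb}.
At position 1, choosing preposition makes rule 2 impossible to satisfy; hence determiner.
At position 2, choosing preposition makes rule 2 impossible to satisfy; hence determiner.
The unique satisfying tagging is: determiner determiner preposition verb preposition determiner verb verb.
Verifying each rule — rule 1 holds; rule 2 holds.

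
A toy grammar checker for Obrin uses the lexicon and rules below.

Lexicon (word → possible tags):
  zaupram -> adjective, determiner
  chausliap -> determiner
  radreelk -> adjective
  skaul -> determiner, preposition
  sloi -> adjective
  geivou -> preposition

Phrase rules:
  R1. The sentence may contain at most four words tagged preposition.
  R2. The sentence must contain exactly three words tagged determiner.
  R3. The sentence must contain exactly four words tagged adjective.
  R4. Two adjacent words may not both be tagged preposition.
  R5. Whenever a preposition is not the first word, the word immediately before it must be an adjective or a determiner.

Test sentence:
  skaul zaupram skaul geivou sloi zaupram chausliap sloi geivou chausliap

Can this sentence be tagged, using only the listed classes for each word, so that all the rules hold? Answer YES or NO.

Candidates per position — 1:skaul {determiner,preposition}; 2:zaupram {adjective,determiner}; 3:skaul {determiner,preposition}; 4:geivou {preposition}; 5:sloi {adjective}; 6:zaupram {adjective,determiner}; 7:chausliap {determiner}; 8:sloi {adjective}; 9:geivou {preposition}; 10:chausliap {determiner}.
One satisfying assignment: preposition adjective determiner preposition adjective adjective determiner adjective preposition determiner.
Verifying each rule — rule 1 ok; rule 2 ok; rule 3 ok; rule 4 ok; rule 5 ok.

YES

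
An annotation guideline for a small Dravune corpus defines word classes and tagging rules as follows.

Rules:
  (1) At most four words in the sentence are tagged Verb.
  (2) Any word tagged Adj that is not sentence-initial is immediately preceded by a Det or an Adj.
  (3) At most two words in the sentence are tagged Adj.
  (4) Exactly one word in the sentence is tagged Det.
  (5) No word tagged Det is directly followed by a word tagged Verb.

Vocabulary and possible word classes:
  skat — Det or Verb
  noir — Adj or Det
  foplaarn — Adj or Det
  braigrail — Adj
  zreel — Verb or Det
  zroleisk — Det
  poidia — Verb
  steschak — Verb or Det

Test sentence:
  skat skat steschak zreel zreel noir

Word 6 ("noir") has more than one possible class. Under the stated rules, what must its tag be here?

Adj

Candidates per position — 1:skat {Det,Verb}; 2:skat {Det,Verb}; 3:steschak {Verb,Det}; 4:zreel {Verb,Det}; 5:zreel {Verb,Det}; 6:noir {Adj,Det}.
Position 6: the remaining choice is settled jointly with positions 1, 2, 3, 4, 5 — only Adj at position 6 is part of a tagging that satisfies every rule.
The unique satisfying tagging is: Verb Verb Verb Verb Det Adj.
Rule-by-rule: rule 1 ok; rule 2 ok; rule 3 ok; rule 4 ok; rule 5 ok.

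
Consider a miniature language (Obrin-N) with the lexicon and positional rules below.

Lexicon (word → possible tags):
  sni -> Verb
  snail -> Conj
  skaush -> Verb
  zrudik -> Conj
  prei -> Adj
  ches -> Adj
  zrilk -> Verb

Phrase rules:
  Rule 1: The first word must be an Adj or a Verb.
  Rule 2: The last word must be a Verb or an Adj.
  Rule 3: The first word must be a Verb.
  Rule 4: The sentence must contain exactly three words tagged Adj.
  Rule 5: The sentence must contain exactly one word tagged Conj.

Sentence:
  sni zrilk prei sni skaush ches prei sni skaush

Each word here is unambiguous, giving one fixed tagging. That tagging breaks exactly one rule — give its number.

5

Fixed tagging: Verb Verb Adj Verb Verb Adj Adj Verb Verb.
Checking each rule: R1 holds, R2 holds, R3 holds, R4 holds, R5 violated.
Only rule 5 fails.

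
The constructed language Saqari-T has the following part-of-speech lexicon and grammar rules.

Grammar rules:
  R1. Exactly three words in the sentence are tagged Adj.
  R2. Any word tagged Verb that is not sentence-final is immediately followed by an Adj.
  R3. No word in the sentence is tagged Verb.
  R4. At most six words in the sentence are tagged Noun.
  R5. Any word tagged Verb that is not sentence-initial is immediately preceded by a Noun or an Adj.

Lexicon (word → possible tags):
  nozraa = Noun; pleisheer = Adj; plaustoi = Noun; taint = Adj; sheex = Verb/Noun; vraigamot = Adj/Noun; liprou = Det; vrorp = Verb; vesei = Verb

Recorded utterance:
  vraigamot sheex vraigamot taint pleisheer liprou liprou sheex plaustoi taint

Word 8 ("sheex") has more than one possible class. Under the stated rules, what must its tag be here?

Candidates per position — 1:vraigamot {Adj,Noun}; 2:sheex {Verb,Noun}; 3:vraigamot {Adj,Noun}; 4:taint {Adj}; 5:pleisheer {Adj}; 6:liprou {Det}; 7:liprou {Det}; 8:sheex {Verb,Noun}; 9:plaustoi {Noun}; 10:taint {Adj}.
Position 1: Adj is ruled out by rule 1; that leaves Noun.
Position 2: Verb is ruled out by rule 3; that leaves Noun.
Position 3: Adj is ruled out by rule 1; that leaves Noun.
Position 8: Verb is ruled out by rule 2; that leaves Noun.
So the tagging must be: Noun Noun Noun Adj Adj Det Det Noun Noun Adj.
Checking: rule 1 ✓; rule 2 ✓; rule 3 ✓; rule 4 ✓; rule 5 ✓.

Noun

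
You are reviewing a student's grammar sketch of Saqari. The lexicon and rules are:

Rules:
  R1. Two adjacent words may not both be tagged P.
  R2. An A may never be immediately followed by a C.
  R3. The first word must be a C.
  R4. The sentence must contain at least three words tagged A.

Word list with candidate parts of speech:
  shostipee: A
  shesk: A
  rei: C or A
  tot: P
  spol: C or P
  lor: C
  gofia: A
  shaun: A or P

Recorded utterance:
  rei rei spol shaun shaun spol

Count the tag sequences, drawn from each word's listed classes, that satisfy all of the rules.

1

Candidates per position — 1:rei {C,A}; 2:rei {C,A}; 3:spol {C,P}; 4:shaun {A,P}; 5:shaun {A,P}; 6:spol {C,P}.
There are 64 candidate sequences in total.
The sequences that satisfy every rule: C A P A A P.
Count = 1.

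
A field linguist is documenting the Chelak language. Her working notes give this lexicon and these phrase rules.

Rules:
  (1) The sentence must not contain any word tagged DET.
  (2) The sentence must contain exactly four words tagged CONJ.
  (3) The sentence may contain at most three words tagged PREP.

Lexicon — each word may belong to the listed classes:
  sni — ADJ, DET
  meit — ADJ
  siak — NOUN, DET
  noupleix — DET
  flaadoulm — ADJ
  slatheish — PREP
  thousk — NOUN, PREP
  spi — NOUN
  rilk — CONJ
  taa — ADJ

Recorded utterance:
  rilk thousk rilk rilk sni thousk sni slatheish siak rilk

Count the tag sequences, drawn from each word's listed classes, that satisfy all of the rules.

Candidates per position — 1:rilk {CONJ}; 2:thousk {NOUN,PREP}; 3:rilk {CONJ}; 4:rilk {CONJ}; 5:sni {ADJ,DET}; 6:thousk {NOUN,PREP}; 7:sni {ADJ,DET}; 8:slatheish {PREP}; 9:siak {NOUN,DET}; 10:rilk {CONJ}.
There are 32 candidate sequences in total.
The sequences that satisfy every rule: CONJ NOUN CONJ CONJ ADJ NOUN ADJ PREP NOUN CONJ; CONJ NOUN CONJ CONJ ADJ PREP ADJ PREP NOUN CONJ; CONJ PREP CONJ CONJ ADJ NOUN ADJ PREP NOUN CONJ; CONJ PREP CONJ CONJ ADJ PREP ADJ PREP NOUN CONJ.
Count = 4.

4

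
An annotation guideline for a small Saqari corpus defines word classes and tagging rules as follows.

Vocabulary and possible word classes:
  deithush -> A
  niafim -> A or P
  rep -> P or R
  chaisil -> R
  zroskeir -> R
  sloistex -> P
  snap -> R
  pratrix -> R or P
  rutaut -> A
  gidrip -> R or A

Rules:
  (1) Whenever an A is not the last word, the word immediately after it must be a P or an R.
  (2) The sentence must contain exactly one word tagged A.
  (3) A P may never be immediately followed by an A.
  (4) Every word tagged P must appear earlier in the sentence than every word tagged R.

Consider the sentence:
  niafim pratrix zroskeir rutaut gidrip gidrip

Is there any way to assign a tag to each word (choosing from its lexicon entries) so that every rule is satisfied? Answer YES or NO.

Candidates per position — 1:niafim {A,P}; 2:pratrix {R,P}; 3:zroskeir {R}; 4:rutaut {A}; 5:gidrip {R,A}; 6:gidrip {R,A}.
One satisfying assignment: P P R A R R.
Check: rule 1 holds; rule 2 holds; rule 3 holds; rule 4 holds.

YES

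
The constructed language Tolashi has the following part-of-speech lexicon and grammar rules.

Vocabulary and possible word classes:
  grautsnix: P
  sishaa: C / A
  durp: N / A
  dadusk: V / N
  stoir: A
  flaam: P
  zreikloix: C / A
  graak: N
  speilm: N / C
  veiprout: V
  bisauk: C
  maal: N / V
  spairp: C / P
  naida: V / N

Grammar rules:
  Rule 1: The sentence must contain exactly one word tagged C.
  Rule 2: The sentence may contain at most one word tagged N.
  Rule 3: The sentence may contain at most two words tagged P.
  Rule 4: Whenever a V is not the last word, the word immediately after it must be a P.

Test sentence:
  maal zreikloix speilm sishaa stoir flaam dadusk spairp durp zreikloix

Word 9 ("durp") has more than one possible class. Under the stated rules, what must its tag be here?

A

Candidates per position — 1:maal {N,V}; 2:zreikloix {C,A}; 3:speilm {N,C}; 4:sishaa {C,A}; 5:stoir {A}; 6:flaam {P}; 7:dadusk {V,N}; 8:spairp {C,P}; 9:durp {N,A}; 10:zreikloix {C,A}.
Word 1 cannot be V — rule 4 would then fail for every completion. It is N.
Word 3 cannot be N — rule 2 would then fail for every completion. It is C.
Word 4 cannot be C — rule 1 would then fail for every completion. It is A.
Word 7 cannot be N — rule 2 would then fail for every completion. It is V.
Word 8 cannot be C — rule 1 would then fail for every completion. It is P.
Word 9 cannot be N — rule 2 would then fail for every completion. It is A.
Word 10 cannot be C — rule 1 would then fail for every completion. It is A.
Word 2 cannot be C — rule 1 would then fail for every completion. It is A.
That leaves exactly one tagging: N A C A A P V P A A.
Check: rule 1 satisfied; rule 2 satisfied; rule 3 satisfied; rule 4 satisfied.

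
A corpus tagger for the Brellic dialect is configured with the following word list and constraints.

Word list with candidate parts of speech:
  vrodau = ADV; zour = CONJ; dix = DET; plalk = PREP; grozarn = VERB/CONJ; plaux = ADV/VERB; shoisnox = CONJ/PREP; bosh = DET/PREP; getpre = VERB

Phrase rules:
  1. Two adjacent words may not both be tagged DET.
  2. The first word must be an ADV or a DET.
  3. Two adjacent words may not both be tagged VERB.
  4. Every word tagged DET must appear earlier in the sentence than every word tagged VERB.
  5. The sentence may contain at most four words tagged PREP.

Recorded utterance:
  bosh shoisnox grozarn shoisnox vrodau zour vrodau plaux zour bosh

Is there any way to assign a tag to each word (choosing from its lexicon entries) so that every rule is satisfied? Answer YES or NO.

YES

Candidates per position — 1:bosh {DET,PREP}; 2:shoisnox {CONJ,PREP}; 3:grozarn {VERB,CONJ}; 4:shoisnox {CONJ,PREP}; 5:vrodau {ADV}; 6:zour {CONJ}; 7:vrodau {ADV}; 8:plaux {ADV,VERB}; 9:zour {CONJ}; 10:bosh {DET,PREP}.
One satisfying assignment: DET CONJ CONJ CONJ ADV CONJ ADV ADV CONJ DET.
Check: rule 1 ✓; rule 2 ✓; rule 3 ✓; rule 4 ✓; rule 5 ✓.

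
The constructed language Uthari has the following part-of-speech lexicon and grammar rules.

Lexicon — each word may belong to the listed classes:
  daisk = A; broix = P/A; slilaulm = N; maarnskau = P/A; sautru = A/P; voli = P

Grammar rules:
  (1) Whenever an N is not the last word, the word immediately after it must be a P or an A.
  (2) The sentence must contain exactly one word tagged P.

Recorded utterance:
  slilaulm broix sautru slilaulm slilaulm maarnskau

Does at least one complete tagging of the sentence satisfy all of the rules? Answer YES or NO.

Candidates per position — 1:slilaulm {N}; 2:broix {P,A}; 3:sautru {A,P}; 4:slilaulm {N}; 5:slilaulm {N}; 6:maarnskau {P,A}.
Rule 1 cannot be satisfied by any choice of tags from the lexicon.
So there is no consistent tagging.

NO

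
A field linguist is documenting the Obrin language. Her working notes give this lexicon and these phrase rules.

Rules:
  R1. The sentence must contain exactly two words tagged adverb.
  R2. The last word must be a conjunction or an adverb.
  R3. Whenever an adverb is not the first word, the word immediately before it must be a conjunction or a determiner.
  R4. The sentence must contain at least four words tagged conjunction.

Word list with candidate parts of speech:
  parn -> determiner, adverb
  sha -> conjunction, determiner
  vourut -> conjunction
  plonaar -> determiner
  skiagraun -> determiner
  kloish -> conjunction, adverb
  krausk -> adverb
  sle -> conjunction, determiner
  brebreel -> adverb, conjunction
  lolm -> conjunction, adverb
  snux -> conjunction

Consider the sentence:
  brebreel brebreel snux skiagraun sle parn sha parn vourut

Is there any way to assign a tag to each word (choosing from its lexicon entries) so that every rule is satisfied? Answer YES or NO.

Candidates per position — 1:brebreel {adverb,conjunction}; 2:brebreel {adverb,conjunction}; 3:snux {conjunction}; 4:skiagraun {determiner}; 5:sle {conjunction,determiner}; 6:parn {determiner,adverb}; 7:sha {conjunction,determiner}; 8:parn {determiner,adverb}; 9:vourut {conjunction}.
One satisfying assignment: conjunction adverb conjunction determiner conjunction determiner determiner adverb conjunction.
Check: rule 1 ok; rule 2 ok; rule 3 ok; rule 4 ok.

YES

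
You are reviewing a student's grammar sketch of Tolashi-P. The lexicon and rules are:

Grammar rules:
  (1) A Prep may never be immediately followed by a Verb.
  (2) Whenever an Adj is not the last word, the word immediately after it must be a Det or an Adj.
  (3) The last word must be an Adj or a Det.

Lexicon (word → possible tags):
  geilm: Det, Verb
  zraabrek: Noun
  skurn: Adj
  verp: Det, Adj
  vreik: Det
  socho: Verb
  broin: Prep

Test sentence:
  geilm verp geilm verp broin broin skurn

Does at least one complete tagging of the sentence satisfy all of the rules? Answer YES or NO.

Candidates per position — 1:geilm {Det,Verb}; 2:verp {Det,Adj}; 3:geilm {Det,Verb}; 4:verp {Det,Adj}; 5:broin {Prep}; 6:broin {Prep}; 7:skurn {Adj}.
One satisfying assignment: Verb Det Verb Det Prep Prep Adj.
Check: rule 1 ✓; rule 2 ✓; rule 3 ✓.

YES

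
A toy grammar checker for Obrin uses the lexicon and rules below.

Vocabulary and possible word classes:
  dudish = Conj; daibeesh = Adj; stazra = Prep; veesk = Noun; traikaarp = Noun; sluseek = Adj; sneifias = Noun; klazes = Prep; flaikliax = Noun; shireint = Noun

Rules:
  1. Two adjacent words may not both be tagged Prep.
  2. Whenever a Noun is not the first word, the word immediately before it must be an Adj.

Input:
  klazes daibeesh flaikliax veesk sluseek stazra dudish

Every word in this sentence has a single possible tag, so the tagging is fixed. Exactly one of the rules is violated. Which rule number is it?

2

Fixed tagging: Prep Adj Noun Noun Adj Prep Conj.
Checking each rule: R1 holds, R2 violated.
Only rule 2 fails.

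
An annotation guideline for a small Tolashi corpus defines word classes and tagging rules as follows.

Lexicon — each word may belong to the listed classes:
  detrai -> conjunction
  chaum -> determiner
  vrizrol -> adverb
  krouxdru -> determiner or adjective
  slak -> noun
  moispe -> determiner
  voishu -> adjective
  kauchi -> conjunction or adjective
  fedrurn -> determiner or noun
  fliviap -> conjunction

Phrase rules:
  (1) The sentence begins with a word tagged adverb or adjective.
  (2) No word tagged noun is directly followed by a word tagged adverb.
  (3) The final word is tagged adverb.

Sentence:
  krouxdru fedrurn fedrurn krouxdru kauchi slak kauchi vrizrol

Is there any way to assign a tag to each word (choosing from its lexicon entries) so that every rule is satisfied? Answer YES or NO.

Candidates per position — 1:krouxdru {determiner,adjective}; 2:fedrurn {determiner,noun}; 3:fedrurn {determiner,noun}; 4:krouxdru {determiner,adjective}; 5:kauchi {conjunction,adjective}; 6:slak {noun}; 7:kauchi {conjunction,adjective}; 8:vrizrol {adverb}.
One satisfying assignment: adjective noun determiner adjective conjunction noun adjective adverb.
Rule-by-rule: rule 1 ok; rule 2 ok; rule 3 ok.

YES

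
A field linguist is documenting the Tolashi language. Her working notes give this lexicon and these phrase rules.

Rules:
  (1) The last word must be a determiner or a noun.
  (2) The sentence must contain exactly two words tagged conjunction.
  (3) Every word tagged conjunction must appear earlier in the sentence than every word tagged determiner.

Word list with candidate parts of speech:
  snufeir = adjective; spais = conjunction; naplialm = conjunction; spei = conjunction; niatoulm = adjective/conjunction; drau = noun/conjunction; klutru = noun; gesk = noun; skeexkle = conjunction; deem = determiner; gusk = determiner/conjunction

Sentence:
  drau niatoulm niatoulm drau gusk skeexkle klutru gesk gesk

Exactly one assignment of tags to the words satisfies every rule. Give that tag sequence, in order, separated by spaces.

noun adjective adjective noun conjunction conjunction noun noun noun

Candidates per position — 1:drau {noun,conjunction}; 2:niatoulm {adjective,conjunction}; 3:niatoulm {adjective,conjunction}; 4:drau {noun,conjunction}; 5:gusk {determiner,conjunction}; 6:skeexkle {conjunction}; 7:klutru {noun}; 8:gesk {noun}; 9:gesk {noun}.
Word 5 cannot be determiner — rule 3 would then fail for every completion. It is conjunction.
Word 1 cannot be conjunction — rule 2 would then fail for every completion. It is noun.
Word 2 cannot be conjunction — rule 2 would then fail for every completion. It is adjective.
Word 3 cannot be conjunction — rule 2 would then fail for every completion. It is adjective.
Word 4 cannot be conjunction — rule 2 would then fail for every completion. It is noun.
The unique satisfying tagging is: noun adjective adjective noun conjunction conjunction noun noun noun.
Rule-by-rule: rule 1 ok; rule 2 ok; rule 3 ok.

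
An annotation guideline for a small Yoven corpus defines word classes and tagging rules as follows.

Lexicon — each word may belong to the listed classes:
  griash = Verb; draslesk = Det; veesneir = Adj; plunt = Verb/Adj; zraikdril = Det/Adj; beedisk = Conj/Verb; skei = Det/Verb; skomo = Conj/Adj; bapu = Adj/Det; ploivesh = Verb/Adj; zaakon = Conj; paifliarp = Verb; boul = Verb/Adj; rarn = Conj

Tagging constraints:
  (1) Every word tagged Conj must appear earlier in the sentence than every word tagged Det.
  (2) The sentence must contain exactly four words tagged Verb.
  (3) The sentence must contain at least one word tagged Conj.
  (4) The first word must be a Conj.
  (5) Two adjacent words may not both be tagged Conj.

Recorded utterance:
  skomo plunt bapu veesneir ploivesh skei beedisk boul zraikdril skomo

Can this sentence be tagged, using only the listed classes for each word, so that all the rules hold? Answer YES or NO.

Candidates per position — 1:skomo {Conj,Adj}; 2:plunt {Verb,Adj}; 3:bapu {Adj,Det}; 4:veesneir {Adj}; 5:ploivesh {Verb,Adj}; 6:skei {Det,Verb}; 7:beedisk {Conj,Verb}; 8:boul {Verb,Adj}; 9:zraikdril {Det,Adj}; 10:skomo {Conj,Adj}.
One satisfying assignment: Conj Verb Adj Adj Adj Verb Verb Verb Adj Conj.
Check: rule 1 ✓; rule 2 ✓; rule 3 ✓; rule 4 ✓; rule 5 ✓.

YES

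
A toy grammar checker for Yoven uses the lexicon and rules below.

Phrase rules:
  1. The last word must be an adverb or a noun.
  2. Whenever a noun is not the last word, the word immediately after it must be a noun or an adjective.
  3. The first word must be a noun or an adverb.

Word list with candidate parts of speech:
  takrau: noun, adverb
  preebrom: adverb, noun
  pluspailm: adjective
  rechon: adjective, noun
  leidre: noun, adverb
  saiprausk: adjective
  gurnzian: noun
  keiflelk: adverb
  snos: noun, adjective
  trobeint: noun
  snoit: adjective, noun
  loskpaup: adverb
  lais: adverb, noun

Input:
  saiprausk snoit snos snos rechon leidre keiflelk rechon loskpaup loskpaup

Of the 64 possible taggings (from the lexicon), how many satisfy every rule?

0

Candidates per position — 1:saiprausk {adjective}; 2:snoit {adjective,noun}; 3:snos {noun,adjective}; 4:snos {noun,adjective}; 5:rechon {adjective,noun}; 6:leidre {noun,adverb}; 7:keiflelk {adverb}; 8:rechon {adjective,noun}; 9:loskpaup {adverb}; 10:loskpaup {adverb}.
There are 64 candidate sequences in total.
Rule 3 cannot be satisfied by any choice of tags from the lexicon.
So there is no consistent tagging.
Count = 0.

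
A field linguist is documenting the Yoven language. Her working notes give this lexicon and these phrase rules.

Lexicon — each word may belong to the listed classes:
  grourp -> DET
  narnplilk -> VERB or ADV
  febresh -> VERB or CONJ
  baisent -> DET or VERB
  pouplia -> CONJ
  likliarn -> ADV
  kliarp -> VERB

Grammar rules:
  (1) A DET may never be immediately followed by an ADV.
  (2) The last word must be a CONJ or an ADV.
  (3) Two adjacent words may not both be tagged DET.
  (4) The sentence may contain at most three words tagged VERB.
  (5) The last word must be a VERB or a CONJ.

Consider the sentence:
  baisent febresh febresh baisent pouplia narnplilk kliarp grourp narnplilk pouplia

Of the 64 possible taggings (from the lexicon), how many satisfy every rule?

Candidates per position — 1:baisent {DET,VERB}; 2:febresh {VERB,CONJ}; 3:febresh {VERB,CONJ}; 4:baisent {DET,VERB}; 5:pouplia {CONJ}; 6:narnplilk {VERB,ADV}; 7:kliarp {VERB}; 8:grourp {DET}; 9:narnplilk {VERB,ADV}; 10:pouplia {CONJ}.
There are 64 candidate sequences in total.
Checking each against the rules leaves 6 sequences.
Count = 6.

6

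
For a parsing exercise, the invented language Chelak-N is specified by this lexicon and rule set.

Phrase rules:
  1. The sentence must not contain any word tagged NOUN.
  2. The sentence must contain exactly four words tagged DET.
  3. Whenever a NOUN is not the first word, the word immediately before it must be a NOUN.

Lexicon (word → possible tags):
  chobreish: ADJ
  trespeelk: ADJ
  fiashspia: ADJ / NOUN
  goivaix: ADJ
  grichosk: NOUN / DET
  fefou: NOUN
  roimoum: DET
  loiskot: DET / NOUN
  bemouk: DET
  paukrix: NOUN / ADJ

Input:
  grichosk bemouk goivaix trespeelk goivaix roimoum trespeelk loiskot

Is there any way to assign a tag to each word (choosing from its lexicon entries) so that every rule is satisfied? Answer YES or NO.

YES

Candidates per position — 1:grichosk {NOUN,DET}; 2:bemouk {DET}; 3:goivaix {ADJ}; 4:trespeelk {ADJ}; 5:goivaix {ADJ}; 6:roimoum {DET}; 7:trespeelk {ADJ}; 8:loiskot {DET,NOUN}.
One satisfying assignment: DET DET ADJ ADJ ADJ DET ADJ DET.
Rule-by-rule: rule 1 ok; rule 2 ok; rule 3 ok.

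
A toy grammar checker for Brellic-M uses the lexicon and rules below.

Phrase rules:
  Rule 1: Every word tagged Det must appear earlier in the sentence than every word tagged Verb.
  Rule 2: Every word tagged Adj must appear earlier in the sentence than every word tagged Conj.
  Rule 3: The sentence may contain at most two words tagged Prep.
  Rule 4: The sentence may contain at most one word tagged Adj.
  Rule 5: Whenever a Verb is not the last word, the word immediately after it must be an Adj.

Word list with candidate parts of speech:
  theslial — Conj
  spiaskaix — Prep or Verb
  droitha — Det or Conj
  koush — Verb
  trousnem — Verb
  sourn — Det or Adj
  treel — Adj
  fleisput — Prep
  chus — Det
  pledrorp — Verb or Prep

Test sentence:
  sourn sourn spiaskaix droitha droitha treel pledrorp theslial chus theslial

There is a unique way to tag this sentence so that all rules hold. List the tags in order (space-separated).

Det Det Prep Det Det Adj Prep Conj Det Conj

Candidates per position — 1:sourn {Det,Adj}; 2:sourn {Det,Adj}; 3:spiaskaix {Prep,Verb}; 4:droitha {Det,Conj}; 5:droitha {Det,Conj}; 6:treel {Adj}; 7:pledrorp {Verb,Prep}; 8:theslial {Conj}; 9:chus {Det}; 10:theslial {Conj}.
At position 1, choosing Adj makes rule 4 impossible to satisfy; hence Det.
At position 2, choosing Adj makes rule 4 impossible to satisfy; hence Det.
At position 3, choosing Verb makes rule 1 impossible to satisfy; hence Prep.
At position 4, choosing Conj makes rule 2 impossible to satisfy; hence Det.
At position 5, choosing Conj makes rule 2 impossible to satisfy; hence Det.
At position 7, choosing Verb makes rule 1 impossible to satisfy; hence Prep.
The only consistent sequence is: Det Det Prep Det Det Adj Prep Conj Det Conj.
Verifying each rule — rule 1 ✓; rule 2 ✓; rule 3 ✓; rule 4 ✓; rule 5 ✓.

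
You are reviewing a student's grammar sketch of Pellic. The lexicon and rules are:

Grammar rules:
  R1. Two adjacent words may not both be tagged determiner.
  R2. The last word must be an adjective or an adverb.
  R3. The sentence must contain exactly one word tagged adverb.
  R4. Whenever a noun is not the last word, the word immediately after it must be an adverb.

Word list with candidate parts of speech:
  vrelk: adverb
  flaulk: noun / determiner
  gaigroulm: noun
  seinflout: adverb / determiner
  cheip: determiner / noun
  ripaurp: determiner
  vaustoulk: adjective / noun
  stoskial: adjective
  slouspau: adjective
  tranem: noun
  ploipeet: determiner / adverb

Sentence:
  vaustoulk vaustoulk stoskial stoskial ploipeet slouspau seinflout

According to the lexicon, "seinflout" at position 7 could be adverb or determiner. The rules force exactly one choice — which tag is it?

Candidates per position — 1:vaustoulk {adjective,noun}; 2:vaustoulk {adjective,noun}; 3:stoskial {adjective}; 4:stoskial {adjective}; 5:ploipeet {determiner,adverb}; 6:slouspau {adjective}; 7:seinflout {adverb,determiner}.
Position 1: noun is ruled out by rule 4; that leaves adjective.
Position 2: noun is ruled out by rule 4; that leaves adjective.
Position 7: determiner is ruled out by rule 2; that leaves adverb.
Position 5: adverb is ruled out by rule 3; that leaves determiner.
That leaves exactly one tagging: adjective adjective adjective adjective determiner adjective adverb.
Verifying each rule — rule 1 holds; rule 2 holds; rule 3 holds; rule 4 holds.

adverb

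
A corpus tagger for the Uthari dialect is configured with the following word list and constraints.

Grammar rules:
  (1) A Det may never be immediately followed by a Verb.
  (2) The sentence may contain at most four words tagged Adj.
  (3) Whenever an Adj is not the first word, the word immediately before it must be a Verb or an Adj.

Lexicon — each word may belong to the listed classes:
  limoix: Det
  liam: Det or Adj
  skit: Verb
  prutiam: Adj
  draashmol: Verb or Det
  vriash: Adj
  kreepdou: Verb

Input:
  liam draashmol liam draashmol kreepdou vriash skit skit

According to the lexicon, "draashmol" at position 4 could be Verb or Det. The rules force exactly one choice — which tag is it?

Verb

Candidates per position — 1:liam {Det,Adj}; 2:draashmol {Verb,Det}; 3:liam {Det,Adj}; 4:draashmol {Verb,Det}; 5:kreepdou {Verb}; 6:vriash {Adj}; 7:skit {Verb}; 8:skit {Verb}.
Word 3 cannot be Det — rule 1 would then fail for every completion. It is Adj.
Word 4 cannot be Det — rule 1 would then fail for every completion. It is Verb.
Word 2 cannot be Det — rule 3 would then fail for every completion. It is Verb.
Word 1 cannot be Det — rule 1 would then fail for every completion. It is Adj.
The unique satisfying tagging is: Adj Verb Adj Verb Verb Adj Verb Verb.
Checking: rule 1 ✓; rule 2 ✓; rule 3 ✓.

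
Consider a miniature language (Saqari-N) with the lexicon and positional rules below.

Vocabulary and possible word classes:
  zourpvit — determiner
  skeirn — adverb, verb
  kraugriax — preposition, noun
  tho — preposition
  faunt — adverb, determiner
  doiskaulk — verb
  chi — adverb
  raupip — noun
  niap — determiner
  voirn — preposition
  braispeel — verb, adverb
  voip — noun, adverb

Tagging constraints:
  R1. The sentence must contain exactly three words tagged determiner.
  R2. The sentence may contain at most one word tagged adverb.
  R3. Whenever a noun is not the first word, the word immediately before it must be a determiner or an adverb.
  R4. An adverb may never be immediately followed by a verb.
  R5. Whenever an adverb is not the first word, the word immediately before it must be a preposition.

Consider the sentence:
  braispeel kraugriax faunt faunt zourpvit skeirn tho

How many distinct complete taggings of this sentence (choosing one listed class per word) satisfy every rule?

Candidates per position — 1:braispeel {verb,adverb}; 2:kraugriax {preposition,noun}; 3:faunt {adverb,determiner}; 4:faunt {adverb,determiner}; 5:zourpvit {determiner}; 6:skeirn {adverb,verb}; 7:tho {preposition}.
There are 32 candidate sequences in total.
The sequences that satisfy every rule: verb preposition determiner determiner determiner verb preposition; adverb preposition determiner determiner determiner verb preposition; adverb noun determiner determiner determiner verb preposition.
Count = 3.

3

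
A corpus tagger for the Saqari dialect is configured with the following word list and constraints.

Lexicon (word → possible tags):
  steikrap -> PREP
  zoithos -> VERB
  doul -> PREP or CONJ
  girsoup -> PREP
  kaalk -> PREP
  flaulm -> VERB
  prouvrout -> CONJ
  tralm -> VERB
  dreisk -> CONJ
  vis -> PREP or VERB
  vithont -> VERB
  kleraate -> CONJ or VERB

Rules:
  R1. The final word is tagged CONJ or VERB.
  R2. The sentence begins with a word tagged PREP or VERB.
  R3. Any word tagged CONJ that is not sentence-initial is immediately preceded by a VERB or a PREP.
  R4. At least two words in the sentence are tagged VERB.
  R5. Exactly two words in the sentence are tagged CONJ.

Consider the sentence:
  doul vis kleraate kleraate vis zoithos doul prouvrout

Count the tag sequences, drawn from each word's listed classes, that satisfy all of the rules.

8

Candidates per position — 1:doul {PREP,CONJ}; 2:vis {PREP,VERB}; 3:kleraate {CONJ,VERB}; 4:kleraate {CONJ,VERB}; 5:vis {PREP,VERB}; 6:zoithos {VERB}; 7:doul {PREP,CONJ}; 8:prouvrout {CONJ}.
There are 64 candidate sequences in total.
Checking each against the rules leaves 8 sequences.
Count = 8.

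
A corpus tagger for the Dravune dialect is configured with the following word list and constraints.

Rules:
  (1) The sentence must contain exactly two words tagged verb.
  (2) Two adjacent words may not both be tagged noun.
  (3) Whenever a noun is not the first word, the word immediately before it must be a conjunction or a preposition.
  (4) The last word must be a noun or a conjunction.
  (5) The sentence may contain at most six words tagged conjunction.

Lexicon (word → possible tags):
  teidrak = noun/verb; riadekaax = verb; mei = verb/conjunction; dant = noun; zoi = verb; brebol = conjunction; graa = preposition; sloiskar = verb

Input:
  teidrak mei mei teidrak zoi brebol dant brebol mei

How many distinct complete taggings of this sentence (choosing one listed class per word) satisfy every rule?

Candidates per position — 1:teidrak {noun,verb}; 2:mei {verb,conjunction}; 3:mei {verb,conjunction}; 4:teidrak {noun,verb}; 5:zoi {verb}; 6:brebol {conjunction}; 7:dant {noun}; 8:brebol {conjunction}; 9:mei {verb,conjunction}.
There are 32 candidate sequences in total.
The sequences that satisfy every rule: noun verb conjunction noun verb conjunction noun conjunction conjunction; noun conjunction conjunction verb verb conjunction noun conjunction conjunction; verb conjunction conjunction noun verb conjunction noun conjunction conjunction.
Count = 3.

3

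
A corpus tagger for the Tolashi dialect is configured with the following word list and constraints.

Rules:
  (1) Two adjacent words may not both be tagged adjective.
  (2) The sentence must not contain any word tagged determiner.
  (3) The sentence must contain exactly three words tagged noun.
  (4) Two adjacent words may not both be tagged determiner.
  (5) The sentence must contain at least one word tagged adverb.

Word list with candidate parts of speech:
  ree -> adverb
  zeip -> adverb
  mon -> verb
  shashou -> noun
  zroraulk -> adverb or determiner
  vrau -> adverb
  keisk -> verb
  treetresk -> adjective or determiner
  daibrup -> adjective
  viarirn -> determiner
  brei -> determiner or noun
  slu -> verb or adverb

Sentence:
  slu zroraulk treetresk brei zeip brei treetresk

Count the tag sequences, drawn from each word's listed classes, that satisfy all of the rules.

0

Candidates per position — 1:slu {verb,adverb}; 2:zroraulk {adverb,determiner}; 3:treetresk {adjective,determiner}; 4:brei {determiner,noun}; 5:zeip {adverb}; 6:brei {determiner,noun}; 7:treetresk {adjective,determiner}.
There are 64 candidate sequences in total.
Rule 3 cannot be satisfied by any choice of tags from the lexicon.
So there is no consistent tagging.
Count = 0.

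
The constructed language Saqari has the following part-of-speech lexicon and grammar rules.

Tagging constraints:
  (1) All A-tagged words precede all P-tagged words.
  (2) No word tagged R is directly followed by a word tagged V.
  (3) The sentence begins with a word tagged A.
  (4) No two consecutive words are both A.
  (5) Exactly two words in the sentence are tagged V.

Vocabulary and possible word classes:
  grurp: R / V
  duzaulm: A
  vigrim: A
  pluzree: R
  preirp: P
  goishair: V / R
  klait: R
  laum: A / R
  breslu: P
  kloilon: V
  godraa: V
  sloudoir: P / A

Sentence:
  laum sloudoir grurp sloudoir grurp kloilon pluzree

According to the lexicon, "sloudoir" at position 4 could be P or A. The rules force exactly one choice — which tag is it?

P

Candidates per position — 1:laum {A,R}; 2:sloudoir {P,A}; 3:grurp {R,V}; 4:sloudoir {P,A}; 5:grurp {R,V}; 6:kloilon {V}; 7:pluzree {R}.
At position 1, choosing R makes rule 3 impossible to satisfy; hence A.
At position 2, choosing A makes rule 4 impossible to satisfy; hence P.
At position 4, choosing A makes rule 1 impossible to satisfy; hence P.
At position 5, choosing R makes rule 2 impossible to satisfy; hence V.
At position 3, choosing V makes rule 5 impossible to satisfy; hence R.
The unique satisfying tagging is: A P R P V V R.
Check: rule 1 ✓; rule 2 ✓; rule 3 ✓; rule 4 ✓; rule 5 ✓.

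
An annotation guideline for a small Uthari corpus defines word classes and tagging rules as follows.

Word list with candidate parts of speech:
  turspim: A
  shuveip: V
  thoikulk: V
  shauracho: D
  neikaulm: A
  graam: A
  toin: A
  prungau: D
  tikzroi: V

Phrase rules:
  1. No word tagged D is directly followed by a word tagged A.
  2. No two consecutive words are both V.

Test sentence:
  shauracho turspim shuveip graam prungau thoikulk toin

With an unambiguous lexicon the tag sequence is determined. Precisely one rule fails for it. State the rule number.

Fixed tagging: D A V A D V A.
Checking each rule: R1 fail, R2 pass.
Only rule 1 fails.

1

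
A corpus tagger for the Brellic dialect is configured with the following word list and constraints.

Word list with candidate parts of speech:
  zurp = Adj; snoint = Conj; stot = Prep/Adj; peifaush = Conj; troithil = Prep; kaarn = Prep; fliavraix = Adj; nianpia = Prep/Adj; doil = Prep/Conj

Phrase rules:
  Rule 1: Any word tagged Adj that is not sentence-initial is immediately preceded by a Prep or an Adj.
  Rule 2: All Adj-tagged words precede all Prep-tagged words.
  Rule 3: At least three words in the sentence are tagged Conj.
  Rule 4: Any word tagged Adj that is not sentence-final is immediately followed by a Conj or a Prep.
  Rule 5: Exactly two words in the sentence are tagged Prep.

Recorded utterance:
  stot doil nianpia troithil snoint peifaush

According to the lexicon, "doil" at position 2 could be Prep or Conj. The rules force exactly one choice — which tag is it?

Conj

Candidates per position — 1:stot {Prep,Adj}; 2:doil {Prep,Conj}; 3:nianpia {Prep,Adj}; 4:troithil {Prep}; 5:snoint {Conj}; 6:peifaush {Conj}.
Position 2: Prep is ruled out by rule 3; that leaves Conj.
Position 3: Adj is ruled out by rule 1; that leaves Prep.
Position 1: Prep is ruled out by rule 5; that leaves Adj.
So the tagging must be: Adj Conj Prep Prep Conj Conj.
Checking: rule 1 ✓; rule 2 ✓; rule 3 ✓; rule 4 ✓; rule 5 ✓.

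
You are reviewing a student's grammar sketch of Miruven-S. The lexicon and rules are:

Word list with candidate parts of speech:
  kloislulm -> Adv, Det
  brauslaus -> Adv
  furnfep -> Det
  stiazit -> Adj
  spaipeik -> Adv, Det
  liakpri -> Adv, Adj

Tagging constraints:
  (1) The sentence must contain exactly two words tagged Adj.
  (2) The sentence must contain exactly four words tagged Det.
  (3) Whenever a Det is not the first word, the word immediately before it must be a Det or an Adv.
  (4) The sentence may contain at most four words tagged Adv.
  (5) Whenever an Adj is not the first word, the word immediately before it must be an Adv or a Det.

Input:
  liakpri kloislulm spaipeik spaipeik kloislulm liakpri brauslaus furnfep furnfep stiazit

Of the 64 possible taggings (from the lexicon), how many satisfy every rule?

9

Candidates per position — 1:liakpri {Adv,Adj}; 2:kloislulm {Adv,Det}; 3:spaipeik {Adv,Det}; 4:spaipeik {Adv,Det}; 5:kloislulm {Adv,Det}; 6:liakpri {Adv,Adj}; 7:brauslaus {Adv}; 8:furnfep {Det}; 9:furnfep {Det}; 10:stiazit {Adj}.
There are 64 candidate sequences in total.
Checking each against the rules leaves 9 sequences.
Count = 9.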